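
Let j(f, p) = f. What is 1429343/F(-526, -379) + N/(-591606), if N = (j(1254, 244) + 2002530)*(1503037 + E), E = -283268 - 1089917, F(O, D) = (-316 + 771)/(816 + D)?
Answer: 13952320070417/14954485 ≈ 9.3299e+5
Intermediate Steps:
F(O, D) = 455/(816 + D)
E = -1373185
N = 260195359968 (N = (1254 + 2002530)*(1503037 - 1373185) = 2003784*129852 = 260195359968)
1429343/F(-526, -379) + N/(-591606) = 1429343/((455/(816 - 379))) + 260195359968/(-591606) = 1429343/((455/437)) + 260195359968*(-1/591606) = 1429343/((455*(1/437))) - 14455297776/32867 = 1429343/(455/437) - 14455297776/32867 = 1429343*(437/455) - 14455297776/32867 = 624622891/455 - 14455297776/32867 = 13952320070417/14954485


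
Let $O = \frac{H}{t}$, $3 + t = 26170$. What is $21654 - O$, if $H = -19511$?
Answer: $\frac{566639729}{26167} \approx 21655.0$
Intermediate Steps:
$t = 26167$ ($t = -3 + 26170 = 26167$)
$O = - \frac{19511}{26167} \approx -0.74563$
$21654 - O = 21654 - - \frac{19511}{26167} = 21654 + \frac{19511}{26167} = \frac{566639729}{26167}$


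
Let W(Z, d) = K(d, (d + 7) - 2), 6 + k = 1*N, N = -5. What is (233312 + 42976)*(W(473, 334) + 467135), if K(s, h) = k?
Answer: 129060755712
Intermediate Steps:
k = -11 (k = -6 + 1*(-5) = -6 - 5 = -11)
K(s, h) = -11
W(Z, d) = -11
(233312 + 42976)*(W(473, 334) + 467135) = (233312 + 42976)*(-11 + 467135) = 276288*467124 = 129060755712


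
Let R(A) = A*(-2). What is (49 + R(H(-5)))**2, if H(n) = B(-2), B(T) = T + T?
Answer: 3249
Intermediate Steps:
B(T) = 2*T
H(n) = -4 (H(n) = 2*(-2) = -4)
R(A) = -2*A
(49 + R(H(-5)))**2 = (49 - 2*(-4))**2 = (49 + 8)**2 = 57**2 = 3249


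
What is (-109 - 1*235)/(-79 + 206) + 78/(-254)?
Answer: -383/127 ≈ -3.0157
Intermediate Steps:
(-109 - 1*235)/(-79 + 206) + 78/(-254) = (-109 - 235)/127 + 78*(-1/254) = -344*1/127 - 39/127 = -344/127 - 39/127 = -383/127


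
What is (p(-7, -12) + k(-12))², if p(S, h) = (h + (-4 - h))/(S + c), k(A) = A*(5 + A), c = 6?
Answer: 7744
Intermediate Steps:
p(S, h) = -4/(6 + S) (p(S, h) = (h + (-4 - h))/(S + 6) = -4/(6 + S))
(p(-7, -12) + k(-12))² = (-4/(6 - 7) - 12*(5 - 12))² = (-4/(-1) - 12*(-7))² = (-4*(-1) + 84)² = (4 + 84)² = 88² = 7744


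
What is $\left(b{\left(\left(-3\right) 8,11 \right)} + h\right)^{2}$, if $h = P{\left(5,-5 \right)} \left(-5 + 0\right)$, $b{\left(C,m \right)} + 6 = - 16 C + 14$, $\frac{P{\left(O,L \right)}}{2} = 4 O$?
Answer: $36864$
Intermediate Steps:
$P{\left(O,L \right)} = 8 O$ ($P{\left(O,L \right)} = 2 \cdot 4 O = 8 O$)
$b{\left(C,m \right)} = 8 - 16 C$ ($b{\left(C,m \right)} = -6 - \left(-14 + 16 C\right) = 8 - 16 C$)
$h = -200$ ($h = 8 \cdot 5 \left(-5 + 0\right) = 40 \left(-5\right) = -200$)
$\left(b{\left(\left(-3\right) 8,11 \right)} + h\right)^{2} = \left(\left(8 - 16 \left(\left(-3\right) 8\right)\right) - 200\right)^{2} = \left(\left(8 - -384\right) - 200\right)^{2} = \left(\left(8 + 384\right) - 200\right)^{2} = \left(392 - 200\right)^{2} = 192^{2} = 36864$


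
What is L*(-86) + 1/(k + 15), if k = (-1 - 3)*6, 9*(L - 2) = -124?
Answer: 9115/9 ≈ 1012.8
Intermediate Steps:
L = -106/9 (L = 2 + (⅑)*(-124) = 2 - 124/9 = -106/9 ≈ -11.778)
k = -24 (k = -4*6 = -24)
L*(-86) + 1/(k + 15) = -106/9*(-86) + 1/(-24 + 15) = 9116/9 + 1/(-9) = 9116/9 - ⅑ = 9115/9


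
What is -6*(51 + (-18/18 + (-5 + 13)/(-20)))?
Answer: -1488/5 ≈ -297.60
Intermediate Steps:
-6*(51 + (-18/18 + (-5 + 13)/(-20))) = -6*(51 + (-18*1/18 + 8*(-1/20))) = -6*(51 + (-1 - ⅖)) = -6*(51 - 7/5) = -6*248/5 = -1488/5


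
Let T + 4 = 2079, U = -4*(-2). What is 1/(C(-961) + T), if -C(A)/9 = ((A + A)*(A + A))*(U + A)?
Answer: 1/31684160543 ≈ 3.1562e-11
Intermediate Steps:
U = 8
T = 2075 (T = -4 + 2079 = 2075)
C(A) = -36*A²*(8 + A) (C(A) = -9*(A + A)*(A + A)*(8 + A) = -9*(2*A)*(2*A)*(8 + A) = -9*4*A²*(8 + A) = -36*A²*(8 + A))
1/(C(-961) + T) = 1/(36*(-961)²*(-8 - 1*(-961)) + 2075) = 1/(36*923521*(-8 + 961) + 2075) = 1/(36*923521*953 + 2075) = 1/(31684158468 + 2075) = 1/31684160543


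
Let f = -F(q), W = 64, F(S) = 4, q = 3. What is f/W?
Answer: -1/16 ≈ -0.062500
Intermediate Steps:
f = -4 (f = -1*4 = -4)
f/W = -4/64 = (1/64)*(-4) = -1/16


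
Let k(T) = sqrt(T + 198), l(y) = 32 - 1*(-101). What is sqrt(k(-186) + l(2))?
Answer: sqrt(133 + 2*sqrt(3)) ≈ 11.682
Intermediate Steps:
l(y) = 133 (l(y) = 32 + 101 = 133)
k(T) = sqrt(198 + T)
sqrt(k(-186) + l(2)) = sqrt(sqrt(198 - 186) + 133) = sqrt(sqrt(12) + 133) = sqrt(2*sqrt(3) + 133) = sqrt(133 + 2*sqrt(3))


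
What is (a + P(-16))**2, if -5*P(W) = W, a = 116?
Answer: 355216/25 ≈ 14209.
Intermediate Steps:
P(W) = -W/5
(a + P(-16))**2 = (116 - 1/5*(-16))**2 = (116 + 16/5)**2 = (596/5)**2 = 355216/25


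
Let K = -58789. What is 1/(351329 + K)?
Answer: 1/292540 ≈ 3.4183e-6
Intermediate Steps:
1/(351329 + K) = 1/(351329 - 58789) = 1/292540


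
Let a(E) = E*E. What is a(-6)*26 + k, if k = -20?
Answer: 916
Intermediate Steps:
a(E) = E²
a(-6)*26 + k = (-6)²*26 - 20 = 36*26 - 20 = 936 - 20 = 916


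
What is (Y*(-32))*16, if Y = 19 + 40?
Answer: -30208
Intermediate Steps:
Y = 59
(Y*(-32))*16 = (59*(-32))*16 = -1888*16 = -30208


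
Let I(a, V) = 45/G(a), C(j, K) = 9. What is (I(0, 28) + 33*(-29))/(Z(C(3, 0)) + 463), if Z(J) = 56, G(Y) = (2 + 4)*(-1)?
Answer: -643/346 ≈ -1.8584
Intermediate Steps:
G(Y) = -6 (G(Y) = 6*(-1) = -6)
I(a, V) = -15/2 (I(a, V) = 45/(-6) = 45*(-⅙) = -15/2)
(I(0, 28) + 33*(-29))/(Z(C(3, 0)) + 463) = (-15/2 + 33*(-29))/(56 + 463) = (-15/2 - 957)/519 = -1929/2*1/519 = -643/346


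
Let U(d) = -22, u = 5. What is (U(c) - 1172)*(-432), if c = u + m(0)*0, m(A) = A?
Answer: 515808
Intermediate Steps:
c = 5 (c = 5 + 0*0 = 5 + 0 = 5)
(U(c) - 1172)*(-432) = (-22 - 1172)*(-432) = -1194*(-432) = 515808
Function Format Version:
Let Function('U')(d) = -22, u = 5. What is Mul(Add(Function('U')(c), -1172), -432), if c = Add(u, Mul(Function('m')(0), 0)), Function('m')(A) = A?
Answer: 515808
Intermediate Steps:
c = 5 (c = Add(5, Mul(0, 0)) = Add(5, 0) = 5)
Mul(Add(Function('U')(c), -1172), -432) = Mul(Add(-22, -1172), -432) = Mul(-1194, -432) = 515808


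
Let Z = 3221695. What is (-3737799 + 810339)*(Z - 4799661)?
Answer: 4619432346360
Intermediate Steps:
(-3737799 + 810339)*(Z - 4799661) = (-3737799 + 810339)*(3221695 - 4799661) = -2927460*(-1577966) = 4619432346360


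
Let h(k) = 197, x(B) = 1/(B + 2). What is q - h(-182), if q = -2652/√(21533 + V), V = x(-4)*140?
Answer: -197 - 204*√127/127 ≈ -215.10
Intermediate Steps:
x(B) = 1/(2 + B)
V = -70 (V = 140/(2 - 4) = 140/(-2) = -½*140 = -70)
q = -204*√127/127 (q = -2652/√(21533 - 70) = -2652*√127/1651 = -204*√127/127 ≈ -18.102)
q - h(-182) = -204*√127/127 - 1*197 = -204*√127/127 - 197 = -197 - 204*√127/127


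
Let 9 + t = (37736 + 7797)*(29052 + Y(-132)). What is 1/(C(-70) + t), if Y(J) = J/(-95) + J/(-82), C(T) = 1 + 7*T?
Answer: 3895/5152932245616 ≈ 7.5588e-10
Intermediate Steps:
Y(J) = -177*J/7790 (Y(J) = J*(-1/95) + J*(-1/82) = -J/95 - J/82 = -177*J/7790)
t = 5152934150271/3895 (t = -9 + (37736 + 7797)*(29052 - 177/7790*(-132)) = -9 + 45533*(29052 + 11682/3895) = -9 + 45533*(113169222/3895) = -9 + 5152934185326/3895 = 5152934150271/3895 ≈ 1.3230e+9)
1/(C(-70) + t) = 1/((1 + 7*(-70)) + 5152934150271/3895) = 1/((1 - 490) + 5152934150271/3895) = 1/(-489 + 5152934150271/3895) = 1/(5152932245616/3895) = 3895/5152932245616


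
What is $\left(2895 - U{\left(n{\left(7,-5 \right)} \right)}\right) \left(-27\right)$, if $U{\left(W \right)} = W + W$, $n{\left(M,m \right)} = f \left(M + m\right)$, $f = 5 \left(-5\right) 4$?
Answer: $-88965$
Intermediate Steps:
$f = -100$ ($f = \left(-25\right) 4 = -100$)
$n{\left(M,m \right)} = - 100 M - 100 m$ ($n{\left(M,m \right)} = - 100 \left(M + m\right) = - 100 M - 100 m$)
$U{\left(W \right)} = 2 W$
$\left(2895 - U{\left(n{\left(7,-5 \right)} \right)}\right) \left(-27\right) = \left(2895 - 2 \left(\left(-100\right) 7 - -500\right)\right) \left(-27\right) = \left(2895 - 2 \left(-700 + 500\right)\right) \left(-27\right) = \left(2895 - 2 \left(-200\right)\right) \left(-27\right) = \left(2895 - -400\right) \left(-27\right) = \left(2895 + 400\right) \left(-27\right) = 3295 \left(-27\right) = -88965$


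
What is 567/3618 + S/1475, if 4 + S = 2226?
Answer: 328723/197650 ≈ 1.6632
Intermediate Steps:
S = 2222 (S = -4 + 2226 = 2222)
567/3618 + S/1475 = 567/3618 + 2222/1475 = 567*(1/3618) + 2222*(1/1475) = 21/134 + 2222/1475 = 328723/197650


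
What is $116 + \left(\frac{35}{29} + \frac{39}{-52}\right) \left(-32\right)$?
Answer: $\frac{2940}{29} \approx 101.38$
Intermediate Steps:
$116 + \left(\frac{35}{29} + \frac{39}{-52}\right) \left(-32\right) = 116 + \left(35 \cdot \frac{1}{29} + 39 \left(- \frac{1}{52}\right)\right) \left(-32\right) = 116 + \left(\frac{35}{29} - \frac{3}{4}\right) \left(-32\right) = 116 + \frac{53}{116} \left(-32\right) = 116 - \frac{424}{29} = \frac{2940}{29}$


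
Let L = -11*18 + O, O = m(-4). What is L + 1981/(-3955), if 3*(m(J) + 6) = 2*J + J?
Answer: -117803/565 ≈ -208.50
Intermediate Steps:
m(J) = -6 + J (m(J) = -6 + (2*J + J)/3 = -6 + (3*J)/3 = -6 + J)
O = -10 (O = -6 - 4 = -10)
L = -208 (L = -11*18 - 10 = -198 - 10 = -208)
L + 1981/(-3955) = -208 + 1981/(-3955) = -208 + 1981*(-1/3955) = -208 - 283/565 = -117803/565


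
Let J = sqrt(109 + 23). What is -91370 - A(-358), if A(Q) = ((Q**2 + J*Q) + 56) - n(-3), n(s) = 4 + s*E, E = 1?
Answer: -219589 + 716*sqrt(33) ≈ -2.1548e+5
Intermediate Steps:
J = 2*sqrt(33) (J = sqrt(132) = 2*sqrt(33) ≈ 11.489)
n(s) = 4 + s (n(s) = 4 + s*1 = 4 + s)
A(Q) = 55 + Q**2 + 2*Q*sqrt(33) (A(Q) = ((Q**2 + (2*sqrt(33))*Q) + 56) - (4 - 3) = ((Q**2 + 2*Q*sqrt(33)) + 56) - 1*1 = (56 + Q**2 + 2*Q*sqrt(33)) - 1 = 55 + Q**2 + 2*Q*sqrt(33))
-91370 - A(-358) = -91370 - (55 + (-358)**2 + 2*(-358)*sqrt(33)) = -91370 - (55 + 128164 - 716*sqrt(33)) = -91370 - (128219 - 716*sqrt(33)) = -91370 + (-128219 + 716*sqrt(33)) = -219589 + 716*sqrt(33)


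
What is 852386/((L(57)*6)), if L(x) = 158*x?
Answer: 426193/27018 ≈ 15.774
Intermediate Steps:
852386/((L(57)*6)) = 852386/(((158*57)*6)) = 852386/((9006*6)) = 852386/54036 = 852386*(1/54036) = 426193/27018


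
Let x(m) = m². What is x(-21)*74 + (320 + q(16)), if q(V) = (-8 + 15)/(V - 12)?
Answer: 131823/4 ≈ 32956.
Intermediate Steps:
q(V) = 7/(-12 + V)
x(-21)*74 + (320 + q(16)) = (-21)²*74 + (320 + 7/(-12 + 16)) = 441*74 + (320 + 7/4) = 32634 + (320 + 7*(¼)) = 32634 + (320 + 7/4) = 32634 + 1287/4 = 131823/4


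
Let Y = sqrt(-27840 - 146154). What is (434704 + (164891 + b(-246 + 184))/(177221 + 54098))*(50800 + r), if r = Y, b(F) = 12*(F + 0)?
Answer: 5108217303128400/231319 + 100555458723*I*sqrt(173994)/231319 ≈ 2.2083e+10 + 1.8133e+8*I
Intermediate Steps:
b(F) = 12*F
Y = I*sqrt(173994) (Y = sqrt(-173994) = I*sqrt(173994) ≈ 417.13*I)
r = I*sqrt(173994) ≈ 417.13*I
(434704 + (164891 + b(-246 + 184))/(177221 + 54098))*(50800 + r) = (434704 + (164891 + 12*(-246 + 184))/(177221 + 54098))*(50800 + I*sqrt(173994)) = (434704 + (164891 + 12*(-62))/231319)*(50800 + I*sqrt(173994)) = (434704 + (164891 - 744)*(1/231319))*(50800 + I*sqrt(173994)) = (434704 + 164147*(1/231319))*(50800 + I*sqrt(173994)) = (434704 + 164147/231319)*(50800 + I*sqrt(173994)) = 100555458723*(50800 + I*sqrt(173994))/231319 = 5108217303128400/231319 + 100555458723*I*sqrt(173994)/231319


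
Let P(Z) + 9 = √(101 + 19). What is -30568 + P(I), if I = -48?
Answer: -30577 + 2*√30 ≈ -30566.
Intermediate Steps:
P(Z) = -9 + 2*√30 (P(Z) = -9 + √(101 + 19) = -9 + √120 = -9 + 2*√30)
-30568 + P(I) = -30568 + (-9 + 2*√30) = -30577 + 2*√30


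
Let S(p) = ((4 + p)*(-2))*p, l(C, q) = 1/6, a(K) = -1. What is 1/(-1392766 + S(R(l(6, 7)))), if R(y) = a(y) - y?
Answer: -18/25069669 ≈ -7.1800e-7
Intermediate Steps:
l(C, q) = ⅙
R(y) = -1 - y
S(p) = p*(-8 - 2*p) (S(p) = (-8 - 2*p)*p = p*(-8 - 2*p))
1/(-1392766 + S(R(l(6, 7)))) = 1/(-1392766 - 2*(-1 - 1*⅙)*(4 + (-1 - 1*⅙))) = 1/(-1392766 - 2*(-1 - ⅙)*(4 + (-1 - ⅙))) = 1/(-1392766 - 2*(-7/6)*(4 - 7/6)) = 1/(-1392766 - 2*(-7/6)*17/6) = 1/(-1392766 + 119/18) = 1/(-25069669/18) = -18/25069669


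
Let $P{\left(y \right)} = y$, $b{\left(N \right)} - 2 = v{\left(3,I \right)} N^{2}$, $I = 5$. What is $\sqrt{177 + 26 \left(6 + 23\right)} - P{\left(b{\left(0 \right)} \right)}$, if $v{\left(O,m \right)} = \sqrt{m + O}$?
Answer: $-2 + 7 \sqrt{19} \approx 28.512$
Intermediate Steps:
$v{\left(O,m \right)} = \sqrt{O + m}$
$b{\left(N \right)} = 2 + 2 \sqrt{2} N^{2}$ ($b{\left(N \right)} = 2 + \sqrt{3 + 5} N^{2} = 2 + \sqrt{8} N^{2} = 2 + 2 \sqrt{2} N^{2}$)
$\sqrt{177 + 26 \left(6 + 23\right)} - P{\left(b{\left(0 \right)} \right)} = \sqrt{177 + 26 \left(6 + 23\right)} - \left(2 + 2 \sqrt{2} \cdot 0^{2}\right) = \sqrt{177 + 26 \cdot 29} - \left(2 + 2 \sqrt{2} \cdot 0\right) = \sqrt{177 + 754} - \left(2 + 0\right) = \sqrt{931} - 2 = 7 \sqrt{19} - 2 = -2 + 7 \sqrt{19}$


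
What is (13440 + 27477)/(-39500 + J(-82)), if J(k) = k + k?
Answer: -40917/39664 ≈ -1.0316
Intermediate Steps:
J(k) = 2*k
(13440 + 27477)/(-39500 + J(-82)) = (13440 + 27477)/(-39500 + 2*(-82)) = 40917/(-39500 - 164) = 40917/(-39664) = 40917*(-1/39664) = -40917/39664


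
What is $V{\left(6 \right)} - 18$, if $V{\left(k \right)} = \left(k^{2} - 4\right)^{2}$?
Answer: $1006$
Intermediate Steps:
$V{\left(k \right)} = \left(-4 + k^{2}\right)^{2}$
$V{\left(6 \right)} - 18 = \left(-4 + 6^{2}\right)^{2} - 18 = \left(-4 + 36\right)^{2} - 18 = 32^{2} - 18 = 1024 - 18 = 1006$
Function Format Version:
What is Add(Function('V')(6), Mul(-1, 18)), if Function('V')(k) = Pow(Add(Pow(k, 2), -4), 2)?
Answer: 1006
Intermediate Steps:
Function('V')(k) = Pow(Add(-4, Pow(k, 2)), 2)
Add(Function('V')(6), Mul(-1, 18)) = Add(Pow(Add(-4, Pow(6, 2)), 2), Mul(-1, 18)) = Add(Pow(Add(-4, 36), 2), -18) = Add(Pow(32, 2), -18) = Add(1024, -18) = 1006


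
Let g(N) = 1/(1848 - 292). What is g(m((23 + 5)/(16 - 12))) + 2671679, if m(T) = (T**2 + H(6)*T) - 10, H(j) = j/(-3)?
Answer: 4157132525/1556 ≈ 2.6717e+6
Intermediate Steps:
H(j) = -j/3 (H(j) = j*(-1/3) = -j/3)
m(T) = -10 + T**2 - 2*T (m(T) = (T**2 + (-1/3*6)*T) - 10 = (T**2 - 2*T) - 10 = -10 + T**2 - 2*T)
g(N) = 1/1556
g(m((23 + 5)/(16 - 12))) + 2671679 = 1/1556 + 2671679 = 4157132525/1556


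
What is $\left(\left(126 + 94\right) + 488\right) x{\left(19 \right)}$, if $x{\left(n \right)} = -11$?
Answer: $-7788$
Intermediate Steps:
$\left(\left(126 + 94\right) + 488\right) x{\left(19 \right)} = \left(\left(126 + 94\right) + 488\right) \left(-11\right) = \left(220 + 488\right) \left(-11\right) = 708 \left(-11\right) = -7788$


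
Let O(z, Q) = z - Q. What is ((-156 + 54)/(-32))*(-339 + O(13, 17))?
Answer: -17493/16 ≈ -1093.3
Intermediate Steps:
((-156 + 54)/(-32))*(-339 + O(13, 17)) = ((-156 + 54)/(-32))*(-339 + (13 - 1*17)) = (-102*(-1/32))*(-339 + (13 - 17)) = 51*(-339 - 4)/16 = (51/16)*(-343) = -17493/16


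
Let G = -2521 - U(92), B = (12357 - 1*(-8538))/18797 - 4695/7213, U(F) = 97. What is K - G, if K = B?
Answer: 355018132018/135582761 ≈ 2618.5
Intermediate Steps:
B = 62463720/135582761 (B = (12357 + 8538)*(1/18797) - 4695*1/7213 = 20895*(1/18797) - 4695/7213 = 20895/18797 - 4695/7213 = 62463720/135582761 ≈ 0.46071)
G = -2618 (G = -2521 - 1*97 = -2521 - 97 = -2618)
K = 62463720/135582761 ≈ 0.46071
K - G = 62463720/135582761 - 1*(-2618) = 62463720/135582761 + 2618 = 355018132018/135582761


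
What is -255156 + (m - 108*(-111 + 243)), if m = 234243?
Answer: -35169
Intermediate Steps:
-255156 + (m - 108*(-111 + 243)) = -255156 + (234243 - 108*(-111 + 243)) = -255156 + (234243 - 108*132) = -255156 + (234243 - 14256) = -255156 + 219987 = -35169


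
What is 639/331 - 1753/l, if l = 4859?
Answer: 2524658/1608329 ≈ 1.5697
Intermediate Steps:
639/331 - 1753/l = 639/331 - 1753/4859 = 2524658/1608329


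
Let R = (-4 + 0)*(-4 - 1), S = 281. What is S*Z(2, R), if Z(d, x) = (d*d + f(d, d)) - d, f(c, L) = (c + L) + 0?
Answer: 1686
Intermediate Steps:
f(c, L) = L + c (f(c, L) = (L + c) + 0 = L + c)
R = 20 (R = -4*(-5) = 20)
Z(d, x) = d + d² (Z(d, x) = (d*d + (d + d)) - d = (d² + 2*d) - d = d + d²)
S*Z(2, R) = 281*(2*(1 + 2)) = 281*(2*3) = 281*6 = 1686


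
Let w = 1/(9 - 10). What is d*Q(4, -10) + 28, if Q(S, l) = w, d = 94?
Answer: -66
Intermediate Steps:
w = -1 (w = 1/(-1) = -1)
Q(S, l) = -1
d*Q(4, -10) + 28 = 94*(-1) + 28 = -94 + 28 = -66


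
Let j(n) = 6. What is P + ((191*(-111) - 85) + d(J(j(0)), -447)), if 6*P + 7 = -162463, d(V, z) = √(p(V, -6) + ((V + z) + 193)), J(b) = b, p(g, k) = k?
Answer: -145093/3 + I*√254 ≈ -48364.0 + 15.937*I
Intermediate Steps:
d(V, z) = √(187 + V + z) (d(V, z) = √(-6 + ((V + z) + 193)) = √(-6 + (193 + V + z)) = √(187 + V + z))
P = -81235/3 (P = -7/6 + (⅙)*(-162463) = -7/6 - 162463/6 = -81235/3 ≈ -27078.)
P + ((191*(-111) - 85) + d(J(j(0)), -447)) = -81235/3 + ((191*(-111) - 85) + √(187 + 6 - 447)) = -81235/3 + ((-21201 - 85) + √(-254)) = -81235/3 + (-21286 + I*√254) = -145093/3 + I*√254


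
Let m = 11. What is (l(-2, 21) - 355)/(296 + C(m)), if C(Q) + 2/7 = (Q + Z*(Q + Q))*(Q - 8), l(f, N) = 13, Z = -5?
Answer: 266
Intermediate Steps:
C(Q) = -2/7 - 9*Q*(-8 + Q) (C(Q) = -2/7 + (Q - 5*(Q + Q))*(Q - 8) = -2/7 + (Q - 10*Q)*(-8 + Q) = -2/7 + (-9*Q)*(-8 + Q) = -2/7 - 9*Q*(-8 + Q))
(l(-2, 21) - 355)/(296 + C(m)) = (13 - 355)/(296 + (-2/7 - 9*11**2 + 72*11)) = -342/(296 + (-2/7 - 9*121 + 792)) = -342/(296 + (-2/7 - 1089 + 792)) = -342/(296 - 2081/7) = -342/(-9/7) = -342*(-7/9) = 266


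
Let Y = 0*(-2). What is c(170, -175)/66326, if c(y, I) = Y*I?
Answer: 0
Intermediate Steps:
Y = 0
c(y, I) = 0 (c(y, I) = 0*I = 0)
c(170, -175)/66326 = 0/66326 = 0*(1/66326) = 0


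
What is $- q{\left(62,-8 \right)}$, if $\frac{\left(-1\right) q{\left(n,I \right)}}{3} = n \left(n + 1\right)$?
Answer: $11718$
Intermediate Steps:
$q{\left(n,I \right)} = - 3 n \left(1 + n\right)$ ($q{\left(n,I \right)} = - 3 n \left(n + 1\right) = - 3 n \left(1 + n\right)$)
$- q{\left(62,-8 \right)} = - \left(-3\right) 62 \left(1 + 62\right) = - \left(-3\right) 62 \cdot 63 = \left(-1\right) \left(-11718\right) = 11718$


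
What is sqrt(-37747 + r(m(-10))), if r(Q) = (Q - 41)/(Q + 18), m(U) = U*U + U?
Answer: I*sqrt(12229881)/18 ≈ 194.28*I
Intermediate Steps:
m(U) = U + U**2 (m(U) = U**2 + U = U + U**2)
r(Q) = (-41 + Q)/(18 + Q)
sqrt(-37747 + r(m(-10))) = sqrt(-37747 + (-41 - 10*(1 - 10))/(18 - 10*(1 - 10))) = sqrt(-37747 + (-41 - 10*(-9))/(18 - 10*(-9))) = sqrt(-37747 + (-41 + 90)/(18 + 90)) = sqrt(-37747 + 49/108) = sqrt(-4076627/108) = I*sqrt(12229881)/18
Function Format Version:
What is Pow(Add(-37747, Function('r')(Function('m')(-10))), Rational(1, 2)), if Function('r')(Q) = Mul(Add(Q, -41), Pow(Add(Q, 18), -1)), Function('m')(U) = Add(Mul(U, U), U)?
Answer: Mul(Rational(1, 18), I, Pow(12229881, Rational(1, 2))) ≈ Mul(194.28, I)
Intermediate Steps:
Function('m')(U) = Add(U, Pow(U, 2)) (Function('m')(U) = Add(Pow(U, 2), U) = Add(U, Pow(U, 2)))
Function('r')(Q) = Mul(Pow(Add(18, Q), -1), Add(-41, Q)) (Function('r')(Q) = Mul(Add(-41, Q), Pow(Add(18, Q), -1)) = Mul(Pow(Add(18, Q), -1), Add(-41, Q)))
Pow(Add(-37747, Function('r')(Function('m')(-10))), Rational(1, 2)) = Pow(Add(-37747, Mul(Pow(Add(18, Mul(-10, Add(1, -10))), -1), Add(-41, Mul(-10, Add(1, -10))))), Rational(1, 2)) = Pow(Add(-37747, Mul(Pow(Add(18, Mul(-10, -9)), -1), Add(-41, Mul(-10, -9)))), Rational(1, 2)) = Pow(Add(-37747, Mul(Pow(Add(18, 90), -1), Add(-41, 90))), Rational(1, 2)) = Pow(Add(-37747, Mul(Pow(108, -1), 49)), Rational(1, 2)) = Pow(Add(-37747, Mul(Rational(1, 108), 49)), Rational(1, 2)) = Pow(Add(-37747, Rational(49, 108)), Rational(1, 2)) = Pow(Rational(-4076627, 108), Rational(1, 2)) = Mul(Rational(1, 18), I, Pow(12229881, Rational(1, 2)))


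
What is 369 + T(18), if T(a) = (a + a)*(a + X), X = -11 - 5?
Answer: 441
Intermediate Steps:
X = -16
T(a) = 2*a*(-16 + a) (T(a) = (a + a)*(a - 16) = (2*a)*(-16 + a) = 2*a*(-16 + a))
369 + T(18) = 369 + 2*18*(-16 + 18) = 369 + 2*18*2 = 369 + 72 = 441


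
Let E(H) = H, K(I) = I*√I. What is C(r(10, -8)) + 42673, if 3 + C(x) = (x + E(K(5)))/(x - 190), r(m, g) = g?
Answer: 4224334/99 - 5*√5/198 ≈ 42670.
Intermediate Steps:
K(I) = I^(3/2)
C(x) = -3 + (x + 5*√5)/(-190 + x) (C(x) = -3 + (x + 5^(3/2))/(x - 190) = -3 + (x + 5*√5)/(-190 + x))
C(r(10, -8)) + 42673 = (570 - 2*(-8) + 5*√5)/(-190 - 8) + 42673 = (570 + 16 + 5*√5)/(-198) + 42673 = -(586 + 5*√5)/198 + 42673 = (-293/99 - 5*√5/198) + 42673 = 4224334/99 - 5*√5/198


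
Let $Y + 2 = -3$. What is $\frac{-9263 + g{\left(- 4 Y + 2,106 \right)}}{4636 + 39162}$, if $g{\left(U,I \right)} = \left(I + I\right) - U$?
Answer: $- \frac{9073}{43798} \approx -0.20716$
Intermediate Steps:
$Y = -5$ ($Y = -2 - 3 = -5$)
$g{\left(U,I \right)} = - U + 2 I$ ($g{\left(U,I \right)} = 2 I - U = - U + 2 I$)
$\frac{-9263 + g{\left(- 4 Y + 2,106 \right)}}{4636 + 39162} = \frac{-9263 + \left(- (\left(-4\right) \left(-5\right) + 2) + 2 \cdot 106\right)}{4636 + 39162} = \frac{-9263 + \left(- (20 + 2) + 212\right)}{43798} = \left(-9263 + \left(\left(-1\right) 22 + 212\right)\right) \frac{1}{43798} = \left(-9263 + \left(-22 + 212\right)\right) \frac{1}{43798} = \left(-9263 + 190\right) \frac{1}{43798} = \left(-9073\right) \frac{1}{43798} = - \frac{9073}{43798}$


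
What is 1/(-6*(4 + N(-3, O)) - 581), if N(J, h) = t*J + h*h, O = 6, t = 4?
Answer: -1/749 ≈ -0.0013351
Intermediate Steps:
N(J, h) = h² + 4*J (N(J, h) = 4*J + h*h = 4*J + h² = h² + 4*J)
1/(-6*(4 + N(-3, O)) - 581) = 1/(-6*(4 + (6² + 4*(-3))) - 581) = 1/(-6*(4 + (36 - 12)) - 581) = 1/(-6*(4 + 24) - 581) = 1/(-6*28 - 581) = 1/(-168 - 581) = 1/(-749) = -1/749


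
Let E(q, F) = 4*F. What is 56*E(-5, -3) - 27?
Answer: -699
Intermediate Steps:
56*E(-5, -3) - 27 = 56*(4*(-3)) - 27 = 56*(-12) - 27 = -672 - 27 = -699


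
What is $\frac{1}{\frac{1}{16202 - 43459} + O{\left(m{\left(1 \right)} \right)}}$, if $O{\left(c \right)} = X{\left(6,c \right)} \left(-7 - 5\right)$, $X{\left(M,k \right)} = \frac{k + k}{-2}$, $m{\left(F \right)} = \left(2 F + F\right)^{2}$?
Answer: $\frac{27257}{2943755} \approx 0.0092593$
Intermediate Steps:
$m{\left(F \right)} = 9 F^{2}$ ($m{\left(F \right)} = \left(3 F\right)^{2} = 9 F^{2}$)
$X{\left(M,k \right)} = - k$ ($X{\left(M,k \right)} = 2 k \left(- \frac{1}{2}\right) = - k$)
$O{\left(c \right)} = 12 c$ ($O{\left(c \right)} = - c \left(-7 - 5\right) = - c \left(-12\right) = 12 c$)
$\frac{1}{\frac{1}{16202 - 43459} + O{\left(m{\left(1 \right)} \right)}} = \frac{1}{\frac{1}{16202 - 43459} + 12 \cdot 9 \cdot 1^{2}} = \frac{1}{\frac{1}{-27257} + 12 \cdot 9 \cdot 1} = \frac{1}{- \frac{1}{27257} + 12 \cdot 9} = \frac{1}{- \frac{1}{27257} + 108} = \frac{1}{\frac{2943755}{27257}} = \frac{27257}{2943755}$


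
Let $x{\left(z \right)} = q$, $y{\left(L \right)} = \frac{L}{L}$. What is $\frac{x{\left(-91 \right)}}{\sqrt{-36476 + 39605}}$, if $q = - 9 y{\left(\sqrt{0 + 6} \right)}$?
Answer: $- \frac{3 \sqrt{3129}}{1043} \approx -0.16089$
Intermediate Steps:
$y{\left(L \right)} = 1$
$q = -9$ ($q = \left(-9\right) 1 = -9$)
$x{\left(z \right)} = -9$
$\frac{x{\left(-91 \right)}}{\sqrt{-36476 + 39605}} = - \frac{9}{\sqrt{-36476 + 39605}} = - \frac{9}{\sqrt{3129}} = - 9 \frac{\sqrt{3129}}{3129} = - \frac{3 \sqrt{3129}}{1043}$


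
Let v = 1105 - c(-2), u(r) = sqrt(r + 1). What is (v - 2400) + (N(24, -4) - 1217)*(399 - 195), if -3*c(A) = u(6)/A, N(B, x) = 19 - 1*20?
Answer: -249767 - sqrt(7)/6 ≈ -2.4977e+5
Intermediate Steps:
u(r) = sqrt(1 + r)
N(B, x) = -1 (N(B, x) = 19 - 20 = -1)
c(A) = -sqrt(7)/(3*A) (c(A) = -sqrt(1 + 6)/(3*A) = -sqrt(7)/(3*A))
v = 1105 - sqrt(7)/6 (v = 1105 - (-1)*sqrt(7)/(3*(-2)) = 1105 - (-1)*sqrt(7)*(-1)/(3*2) = 1105 - sqrt(7)/6 ≈ 1104.6)
(v - 2400) + (N(24, -4) - 1217)*(399 - 195) = ((1105 - sqrt(7)/6) - 2400) + (-1 - 1217)*(399 - 195) = (-1295 - sqrt(7)/6) - 1218*204 = (-1295 - sqrt(7)/6) - 248472 = -249767 - sqrt(7)/6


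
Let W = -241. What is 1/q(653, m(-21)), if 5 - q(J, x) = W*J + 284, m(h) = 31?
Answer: 1/157094 ≈ 6.3656e-6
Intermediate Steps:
q(J, x) = -279 + 241*J (q(J, x) = 5 - (-241*J + 284) = 5 - (284 - 241*J) = 5 + (-284 + 241*J) = -279 + 241*J)
1/q(653, m(-21)) = 1/(-279 + 241*653) = 1/(-279 + 157373) = 1/157094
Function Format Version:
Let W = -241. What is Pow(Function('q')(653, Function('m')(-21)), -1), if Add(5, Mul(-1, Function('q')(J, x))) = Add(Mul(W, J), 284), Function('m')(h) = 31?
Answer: Rational(1, 157094) ≈ 6.3656e-6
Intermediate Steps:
Function('q')(J, x) = Add(-279, Mul(241, J)) (Function('q')(J, x) = Add(5, Mul(-1, Add(Mul(-241, J), 284))) = Add(5, Mul(-1, Add(284, Mul(-241, J)))) = Add(5, Add(-284, Mul(241, J))) = Add(-279, Mul(241, J)))
Pow(Function('q')(653, Function('m')(-21)), -1) = Pow(Add(-279, Mul(241, 653)), -1) = Pow(Add(-279, 157373), -1) = Pow(157094, -1) = Rational(1, 157094)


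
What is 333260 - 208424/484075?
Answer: 161322626076/484075 ≈ 3.3326e+5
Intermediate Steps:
333260 - 208424/484075 = 161322626076/484075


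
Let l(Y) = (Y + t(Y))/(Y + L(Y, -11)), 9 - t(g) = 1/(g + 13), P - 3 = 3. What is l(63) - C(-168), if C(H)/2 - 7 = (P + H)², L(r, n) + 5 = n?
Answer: -187531673/3572 ≈ -52500.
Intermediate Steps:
P = 6 (P = 3 + 3 = 6)
L(r, n) = -5 + n
t(g) = 9 - 1/(13 + g) (t(g) = 9 - 1/(g + 13) = 9 - 1/(13 + g))
C(H) = 14 + 2*(6 + H)²
l(Y) = (Y + (116 + 9*Y)/(13 + Y))/(-16 + Y) (l(Y) = (Y + (116 + 9*Y)/(13 + Y))/(Y + (-5 - 11)) = (Y + (116 + 9*Y)/(13 + Y))/(Y - 16) = (Y + (116 + 9*Y)/(13 + Y))/(-16 + Y))
l(63) - C(-168) = (116 + 9*63 + 63*(13 + 63))/((-16 + 63)*(13 + 63)) - (14 + 2*(6 - 168)²) = (116 + 567 + 63*76)/(47*76) - (14 + 2*(-162)²) = (1/47)*(1/76)*(116 + 567 + 4788) - (14 + 2*26244) = (1/47)*(1/76)*5471 - (14 + 52488) = 5471/3572 - 1*52502 = 5471/3572 - 52502 = -187531673/3572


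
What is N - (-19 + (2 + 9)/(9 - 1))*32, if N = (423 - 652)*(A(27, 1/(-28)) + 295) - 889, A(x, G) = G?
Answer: -1900411/28 ≈ -67872.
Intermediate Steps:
N = -1916203/28 (N = (423 - 652)*(1/(-28) + 295) - 889 = -229*(-1/28 + 295) - 889 = -229*8259/28 - 889 = -1891311/28 - 889 = -1916203/28 ≈ -68436.)
N - (-19 + (2 + 9)/(9 - 1))*32 = -1916203/28 - (-19 + (2 + 9)/(9 - 1))*32 = -1916203/28 - (-19 + 11/8)*32 = -1916203/28 - (-141)*32/8 = -1916203/28 - 1*(-564) = -1916203/28 + 564 = -1900411/28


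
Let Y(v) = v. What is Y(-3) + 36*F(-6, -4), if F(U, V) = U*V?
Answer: 861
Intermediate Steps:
Y(-3) + 36*F(-6, -4) = -3 + 36*(-6*(-4)) = -3 + 36*24 = -3 + 864 = 861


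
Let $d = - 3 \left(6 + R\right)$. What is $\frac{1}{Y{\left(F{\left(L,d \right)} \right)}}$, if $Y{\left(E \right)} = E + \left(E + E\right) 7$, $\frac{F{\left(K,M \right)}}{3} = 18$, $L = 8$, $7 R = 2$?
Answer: $\frac{1}{810} \approx 0.0012346$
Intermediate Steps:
$R = \frac{2}{7}$ ($R = \frac{1}{7} \cdot 2 = \frac{2}{7} \approx 0.28571$)
$d = - \frac{132}{7}$ ($d = - 3 \left(6 + \frac{2}{7}\right) = \left(-3\right) \frac{44}{7} = - \frac{132}{7} \approx -18.857$)
$F{\left(K,M \right)} = 54$ ($F{\left(K,M \right)} = 3 \cdot 18 = 54$)
$Y{\left(E \right)} = 15 E$ ($Y{\left(E \right)} = E + 2 E 7 = E + 14 E = 15 E$)
$\frac{1}{Y{\left(F{\left(L,d \right)} \right)}} = \frac{1}{15 \cdot 54} = \frac{1}{810}$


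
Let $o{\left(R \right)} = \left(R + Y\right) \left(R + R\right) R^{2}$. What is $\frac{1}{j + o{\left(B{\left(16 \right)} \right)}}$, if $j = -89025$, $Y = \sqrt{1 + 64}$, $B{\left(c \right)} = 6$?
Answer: $- \frac{28811}{2486177643} - \frac{48 \sqrt{65}}{828725881} \approx -1.2055 \cdot 10^{-5}$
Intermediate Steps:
$Y = \sqrt{65} \approx 8.0623$
$o{\left(R \right)} = 2 R^{3} \left(R + \sqrt{65}\right)$ ($o{\left(R \right)} = \left(R + \sqrt{65}\right) \left(R + R\right) R^{2} = \left(R + \sqrt{65}\right) 2 R R^{2} = 2 R \left(R + \sqrt{65}\right) R^{2} = 2 R^{3} \left(R + \sqrt{65}\right)$)
$\frac{1}{j + o{\left(B{\left(16 \right)} \right)}} = \frac{1}{-89025 + 2 \cdot 6^{3} \left(6 + \sqrt{65}\right)} = \frac{1}{-89025 + 2 \cdot 216 \left(6 + \sqrt{65}\right)} = \frac{1}{-89025 + \left(2592 + 432 \sqrt{65}\right)} = \frac{1}{-86433 + 432 \sqrt{65}}$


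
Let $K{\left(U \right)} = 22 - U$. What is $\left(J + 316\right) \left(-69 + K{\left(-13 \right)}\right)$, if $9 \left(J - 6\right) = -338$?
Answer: $- \frac{87040}{9} \approx -9671.1$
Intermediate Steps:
$J = - \frac{284}{9}$ ($J = 6 + \frac{1}{9} \left(-338\right) = 6 - \frac{338}{9} = - \frac{284}{9} \approx -31.556$)
$\left(J + 316\right) \left(-69 + K{\left(-13 \right)}\right) = \left(- \frac{284}{9} + 316\right) \left(-69 + \left(22 - -13\right)\right) = \frac{2560 \left(-69 + \left(22 + 13\right)\right)}{9} = \frac{2560 \left(-69 + 35\right)}{9} = \frac{2560}{9} \left(-34\right) = - \frac{87040}{9}$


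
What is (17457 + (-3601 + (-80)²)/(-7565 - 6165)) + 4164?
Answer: 296853531/13730 ≈ 21621.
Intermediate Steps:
(17457 + (-3601 + (-80)²)/(-7565 - 6165)) + 4164 = (17457 + (-3601 + 6400)/(-13730)) + 4164 = (17457 + 2799*(-1/13730)) + 4164 = (17457 - 2799/13730) + 4164 = 239681811/13730 + 4164 = 296853531/13730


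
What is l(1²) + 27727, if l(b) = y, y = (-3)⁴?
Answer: 27808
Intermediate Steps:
y = 81
l(b) = 81
l(1²) + 27727 = 81 + 27727 = 27808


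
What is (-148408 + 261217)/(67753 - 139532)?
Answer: -112809/71779 ≈ -1.5716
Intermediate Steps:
(-148408 + 261217)/(67753 - 139532) = 112809/(-71779) = 112809*(-1/71779) = -112809/71779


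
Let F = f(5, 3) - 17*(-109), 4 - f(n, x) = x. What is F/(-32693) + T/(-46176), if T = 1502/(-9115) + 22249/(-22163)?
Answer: -17286910902181007/304969426691336160 ≈ -0.056684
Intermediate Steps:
f(n, x) = 4 - x
T = -236088461/202015745 (T = 1502*(-1/9115) + 22249*(-1/22163) = -1502/9115 - 22249/22163 = -236088461/202015745 ≈ -1.1687)
F = 1854 (F = (4 - 1*3) - 17*(-109) = (4 - 3) + 1853 = 1 + 1853 = 1854)
F/(-32693) + T/(-46176) = 1854/(-32693) - 236088461/202015745/(-46176) = 1854*(-1/32693) - 236088461/202015745*(-1/46176) = -1854/32693 + 236088461/9328279041120 = -17286910902181007/304969426691336160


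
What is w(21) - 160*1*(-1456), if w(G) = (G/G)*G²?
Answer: 233401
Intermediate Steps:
w(G) = G² (w(G) = 1*G² = G²)
w(21) - 160*1*(-1456) = 21² - 160*1*(-1456) = 441 - 160*(-1456) = 441 + 232960 = 233401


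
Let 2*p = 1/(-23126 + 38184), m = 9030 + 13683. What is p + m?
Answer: 684024709/30116 ≈ 22713.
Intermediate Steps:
m = 22713
p = 1/30116 (p = 1/(2*(-23126 + 38184)) = (½)/15058 = (½)*(1/15058) = 1/30116 ≈ 3.3205e-5)
p + m = 1/30116 + 22713 = 684024709/30116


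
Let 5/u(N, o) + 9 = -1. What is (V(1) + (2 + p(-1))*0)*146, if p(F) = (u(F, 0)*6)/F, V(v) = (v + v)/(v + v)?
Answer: 146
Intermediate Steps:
V(v) = 1 (V(v) = (2*v)/((2*v)) = (2*v)*(1/(2*v)) = 1)
u(N, o) = -½ (u(N, o) = 5/(-9 - 1) = 5/(-10) = 5*(-⅒) = -½)
p(F) = -3/F (p(F) = (-½*6)/F = -3/F)
(V(1) + (2 + p(-1))*0)*146 = (1 + (2 - 3/(-1))*0)*146 = (1 + (2 - 3*(-1))*0)*146 = (1 + (2 + 3)*0)*146 = (1 + 5*0)*146 = (1 + 0)*146 = 1*146 = 146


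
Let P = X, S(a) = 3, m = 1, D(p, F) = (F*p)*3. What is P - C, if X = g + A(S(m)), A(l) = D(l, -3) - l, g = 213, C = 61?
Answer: 122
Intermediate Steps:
D(p, F) = 3*F*p
A(l) = -10*l (A(l) = 3*(-3)*l - l = -9*l - l = -10*l)
X = 183 (X = 213 - 10*3 = 213 - 30 = 183)
P = 183
P - C = 183 - 1*61 = 183 - 61 = 122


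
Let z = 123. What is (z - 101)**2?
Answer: 484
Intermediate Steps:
(z - 101)**2 = (123 - 101)**2 = 22**2 = 484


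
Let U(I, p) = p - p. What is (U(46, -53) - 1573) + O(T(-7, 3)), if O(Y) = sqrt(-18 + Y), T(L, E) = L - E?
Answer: -1573 + 2*I*sqrt(7) ≈ -1573.0 + 5.2915*I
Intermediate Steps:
U(I, p) = 0
(U(46, -53) - 1573) + O(T(-7, 3)) = (0 - 1573) + sqrt(-18 + (-7 - 1*3)) = -1573 + sqrt(-18 + (-7 - 3)) = -1573 + sqrt(-18 - 10) = -1573 + sqrt(-28) = -1573 + 2*I*sqrt(7)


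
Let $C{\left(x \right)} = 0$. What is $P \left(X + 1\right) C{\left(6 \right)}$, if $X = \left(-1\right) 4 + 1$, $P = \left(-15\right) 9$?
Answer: $0$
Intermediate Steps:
$P = -135$
$X = -3$ ($X = -4 + 1 = -3$)
$P \left(X + 1\right) C{\left(6 \right)} = - 135 \left(-3 + 1\right) 0 = - 135 \left(\left(-2\right) 0\right) = \left(-135\right) 0 = 0$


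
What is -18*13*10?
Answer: -2340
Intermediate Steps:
-18*13*10 = -234*10 = -2340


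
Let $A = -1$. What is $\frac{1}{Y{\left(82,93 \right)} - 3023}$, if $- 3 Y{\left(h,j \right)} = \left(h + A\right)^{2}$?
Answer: $- \frac{1}{5210} \approx -0.00019194$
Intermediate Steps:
$Y{\left(h,j \right)} = - \frac{\left(-1 + h\right)^{2}}{3}$ ($Y{\left(h,j \right)} = - \frac{\left(h - 1\right)^{2}}{3} = - \frac{\left(-1 + h\right)^{2}}{3}$)
$\frac{1}{Y{\left(82,93 \right)} - 3023} = \frac{1}{- \frac{\left(-1 + 82\right)^{2}}{3} - 3023} = \frac{1}{- \frac{81^{2}}{3} - 3023} = \frac{1}{\left(- \frac{1}{3}\right) 6561 - 3023} = \frac{1}{-2187 - 3023} = \frac{1}{-5210} = - \frac{1}{5210}$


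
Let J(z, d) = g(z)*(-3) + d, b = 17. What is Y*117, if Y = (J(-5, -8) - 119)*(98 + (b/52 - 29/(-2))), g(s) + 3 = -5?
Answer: -5438709/4 ≈ -1.3597e+6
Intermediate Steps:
g(s) = -8 (g(s) = -3 - 5 = -8)
J(z, d) = 24 + d (J(z, d) = -8*(-3) + d = 24 + d)
Y = -604301/52 (Y = ((24 - 8) - 119)*(98 + (17/52 - 29/(-2))) = (16 - 119)*(98 + (17*(1/52) - 29*(-½))) = -103*(98 + (17/52 + 29/2)) = -103*(98 + 771/52) = -103*5867/52 = -604301/52 ≈ -11621.)
Y*117 = -604301/52*117 = -5438709/4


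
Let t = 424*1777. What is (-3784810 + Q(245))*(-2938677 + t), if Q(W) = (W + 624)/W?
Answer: 2026313861051049/245 ≈ 8.2707e+12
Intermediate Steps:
t = 753448
Q(W) = (624 + W)/W
(-3784810 + Q(245))*(-2938677 + t) = (-3784810 + (624 + 245)/245)*(-2938677 + 753448) = (-3784810 + (1/245)*869)*(-2185229) = (-3784810 + 869/245)*(-2185229) = -927277581/245*(-2185229) = 2026313861051049/245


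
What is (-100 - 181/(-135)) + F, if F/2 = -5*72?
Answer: -110519/135 ≈ -818.66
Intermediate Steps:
F = -720 (F = 2*(-5*72) = 2*(-360) = -720)
(-100 - 181/(-135)) + F = (-100 - 181/(-135)) - 720 = (-100 - 181*(-1/135)) - 720 = (-100 + 181/135) - 720 = -13319/135 - 720 = -110519/135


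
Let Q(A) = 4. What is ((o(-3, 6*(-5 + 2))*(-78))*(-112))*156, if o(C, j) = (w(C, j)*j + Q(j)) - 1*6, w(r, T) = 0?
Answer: -2725632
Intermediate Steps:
o(C, j) = -2 (o(C, j) = (0*j + 4) - 1*6 = (0 + 4) - 6 = 4 - 6 = -2)
((o(-3, 6*(-5 + 2))*(-78))*(-112))*156 = (-2*(-78)*(-112))*156 = (156*(-112))*156 = -17472*156 = -2725632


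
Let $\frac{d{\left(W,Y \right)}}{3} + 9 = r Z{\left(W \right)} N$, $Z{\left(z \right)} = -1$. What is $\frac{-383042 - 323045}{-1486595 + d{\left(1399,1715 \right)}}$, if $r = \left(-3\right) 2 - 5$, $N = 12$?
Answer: $\frac{706087}{1486226} \approx 0.47509$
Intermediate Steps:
$r = -11$ ($r = -6 - 5 = -11$)
$d{\left(W,Y \right)} = 369$ ($d{\left(W,Y \right)} = -27 + 3 \left(-11\right) \left(-1\right) 12 = -27 + 3 \cdot 11 \cdot 12 = -27 + 3 \cdot 132 = -27 + 396 = 369$)
$\frac{-383042 - 323045}{-1486595 + d{\left(1399,1715 \right)}} = \frac{-383042 - 323045}{-1486595 + 369} = - \frac{706087}{-1486226} = \left(-706087\right) \left(- \frac{1}{1486226}\right) = \frac{706087}{1486226}$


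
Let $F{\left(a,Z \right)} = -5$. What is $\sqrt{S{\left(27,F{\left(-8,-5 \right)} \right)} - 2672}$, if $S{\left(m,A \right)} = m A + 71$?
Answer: $12 i \sqrt{19} \approx 52.307 i$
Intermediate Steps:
$S{\left(m,A \right)} = 71 + A m$ ($S{\left(m,A \right)} = A m + 71 = 71 + A m$)
$\sqrt{S{\left(27,F{\left(-8,-5 \right)} \right)} - 2672} = \sqrt{\left(71 - 135\right) - 2672} = \sqrt{-64 - 2672} = \sqrt{-2736} = 12 i \sqrt{19}$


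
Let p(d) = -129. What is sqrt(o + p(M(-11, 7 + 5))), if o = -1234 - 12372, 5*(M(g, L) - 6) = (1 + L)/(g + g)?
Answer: I*sqrt(13735) ≈ 117.2*I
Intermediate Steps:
M(g, L) = 6 + (1 + L)/(10*g) (M(g, L) = 6 + ((1 + L)/(g + g))/5 = 6 + ((1 + L)/((2*g)))/5 = 6 + ((1 + L)*(1/(2*g)))/5 = 6 + ((1 + L)/(2*g))/5 = 6 + (1 + L)/(10*g))
o = -13606
sqrt(o + p(M(-11, 7 + 5))) = sqrt(-13606 - 129) = sqrt(-13735) = I*sqrt(13735)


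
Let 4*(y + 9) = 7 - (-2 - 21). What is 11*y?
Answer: -33/2 ≈ -16.500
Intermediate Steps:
y = -3/2 (y = -9 + (7 - (-2 - 21))/4 = -9 + (7 - 1*(-23))/4 = -9 + (7 + 23)/4 = -9 + (¼)*30 = -9 + 15/2 = -3/2 ≈ -1.5000)
11*y = 11*(-3/2) = -33/2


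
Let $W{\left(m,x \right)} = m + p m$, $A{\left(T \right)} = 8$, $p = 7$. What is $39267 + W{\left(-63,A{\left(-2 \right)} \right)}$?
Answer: $38763$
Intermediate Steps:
$W{\left(m,x \right)} = 8 m$ ($W{\left(m,x \right)} = m + 7 m = 8 m$)
$39267 + W{\left(-63,A{\left(-2 \right)} \right)} = 39267 + 8 \left(-63\right) = 39267 - 504 = 38763$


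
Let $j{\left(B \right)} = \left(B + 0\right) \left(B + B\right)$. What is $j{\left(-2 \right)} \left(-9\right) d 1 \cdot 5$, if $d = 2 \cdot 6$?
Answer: $-4320$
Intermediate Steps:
$d = 12$
$j{\left(B \right)} = 2 B^{2}$ ($j{\left(B \right)} = B 2 B = 2 B^{2}$)
$j{\left(-2 \right)} \left(-9\right) d 1 \cdot 5 = 2 \left(-2\right)^{2} \left(-9\right) 12 \cdot 1 \cdot 5 = 2 \cdot 4 \left(-9\right) 12 \cdot 5 = 8 \left(-9\right) 60 = \left(-72\right) 60 = -4320$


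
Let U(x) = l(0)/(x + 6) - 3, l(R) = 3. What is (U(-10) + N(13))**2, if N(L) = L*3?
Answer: 19881/16 ≈ 1242.6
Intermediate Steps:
N(L) = 3*L
U(x) = -3 + 3/(6 + x) (U(x) = 3/(x + 6) - 3 = 3/(6 + x) - 3 = -3 + 3/(6 + x))
(U(-10) + N(13))**2 = (3*(-5 - 1*(-10))/(6 - 10) + 3*13)**2 = (3*(-5 + 10)/(-4) + 39)**2 = (3*(-1/4)*5 + 39)**2 = (-15/4 + 39)**2 = (141/4)**2 = 19881/16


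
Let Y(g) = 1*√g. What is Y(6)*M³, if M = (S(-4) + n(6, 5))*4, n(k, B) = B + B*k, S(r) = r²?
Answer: 8489664*√6 ≈ 2.0795e+7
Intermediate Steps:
Y(g) = √g
M = 204 (M = ((-4)² + 5*(1 + 6))*4 = (16 + 5*7)*4 = (16 + 35)*4 = 51*4 = 204)
Y(6)*M³ = √6*204³ = √6*8489664 = 8489664*√6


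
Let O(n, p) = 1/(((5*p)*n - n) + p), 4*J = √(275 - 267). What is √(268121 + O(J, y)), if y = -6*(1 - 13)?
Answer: √(38609426 + 96255439*√2)/√(144 + 359*√2) ≈ 517.80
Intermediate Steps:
J = √2/2 (J = √(275 - 267)/4 = √8/4 = (2*√2)/4 = √2/2 ≈ 0.70711)
y = 72 (y = -6*(-12) = 72)
O(n, p) = 1/(p - n + 5*n*p) (O(n, p) = 1/((5*n*p - n) + p) = 1/((-n + 5*n*p) + p) = 1/(p - n + 5*n*p))
√(268121 + O(J, y)) = √(268121 + 1/(72 - √2/2 + 5*(√2/2)*72)) = √(268121 + 1/(72 - √2/2 + 180*√2)) = √(268121 + 1/(72 + 359*√2/2))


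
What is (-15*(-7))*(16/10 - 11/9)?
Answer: 119/3 ≈ 39.667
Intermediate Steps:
(-15*(-7))*(16/10 - 11/9) = 105*(16*(⅒) - 11*⅑) = 105*(8/5 - 11/9) = 105*(17/45) = 119/3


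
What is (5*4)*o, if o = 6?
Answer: 120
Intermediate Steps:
(5*4)*o = (5*4)*6 = 20*6 = 120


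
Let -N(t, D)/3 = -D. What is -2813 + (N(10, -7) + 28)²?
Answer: -2764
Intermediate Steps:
N(t, D) = 3*D (N(t, D) = -(-3)*D = 3*D)
-2813 + (N(10, -7) + 28)² = -2813 + (3*(-7) + 28)² = -2813 + (-21 + 28)² = -2813 + 7² = -2813 + 49 = -2764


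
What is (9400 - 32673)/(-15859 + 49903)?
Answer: -23273/34044 ≈ -0.68362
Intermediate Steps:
(9400 - 32673)/(-15859 + 49903) = -23273/34044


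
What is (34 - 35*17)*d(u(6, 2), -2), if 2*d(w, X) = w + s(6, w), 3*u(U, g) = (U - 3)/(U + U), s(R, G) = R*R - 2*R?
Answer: -54043/8 ≈ -6755.4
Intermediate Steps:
s(R, G) = R**2 - 2*R
u(U, g) = (-3 + U)/(6*U) (u(U, g) = ((U - 3)/(U + U))/3 = ((-3 + U)/((2*U)))/3 = ((-3 + U)*(1/(2*U)))/3 = ((-3 + U)/(2*U))/3 = (-3 + U)/(6*U))
d(w, X) = 12 + w/2 (d(w, X) = (w + 6*(-2 + 6))/2 = (w + 6*4)/2 = (w + 24)/2 = (24 + w)/2 = 12 + w/2)
(34 - 35*17)*d(u(6, 2), -2) = (34 - 35*17)*(12 + ((1/6)*(-3 + 6)/6)/2) = (34 - 595)*(12 + ((1/6)*(1/6)*3)/2) = -561*(12 + (1/2)*(1/12)) = -561*(12 + 1/24) = -561*289/24 = -54043/8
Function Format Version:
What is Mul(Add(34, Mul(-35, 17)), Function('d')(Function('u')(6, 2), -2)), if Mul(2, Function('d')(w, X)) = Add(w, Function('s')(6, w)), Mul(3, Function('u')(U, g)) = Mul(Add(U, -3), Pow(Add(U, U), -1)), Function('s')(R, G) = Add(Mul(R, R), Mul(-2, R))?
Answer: Rational(-54043, 8) ≈ -6755.4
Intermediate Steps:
Function('s')(R, G) = Add(Pow(R, 2), Mul(-2, R))
Function('u')(U, g) = Mul(Rational(1, 6), Pow(U, -1), Add(-3, U)) (Function('u')(U, g) = Mul(Rational(1, 3), Mul(Add(U, -3), Pow(Add(U, U), -1))) = Mul(Rational(1, 3), Mul(Add(-3, U), Pow(Mul(2, U), -1))) = Mul(Rational(1, 3), Mul(Add(-3, U), Mul(Rational(1, 2), Pow(U, -1)))) = Mul(Rational(1, 3), Mul(Rational(1, 2), Pow(U, -1), Add(-3, U))) = Mul(Rational(1, 6), Pow(U, -1), Add(-3, U)))
Function('d')(w, X) = Add(12, Mul(Rational(1, 2), w)) (Function('d')(w, X) = Mul(Rational(1, 2), Add(w, Mul(6, Add(-2, 6)))) = Mul(Rational(1, 2), Add(w, Mul(6, 4))) = Mul(Rational(1, 2), Add(w, 24)) = Mul(Rational(1, 2), Add(24, w)) = Add(12, Mul(Rational(1, 2), w)))
Mul(Add(34, Mul(-35, 17)), Function('d')(Function('u')(6, 2), -2)) = Mul(Add(34, Mul(-35, 17)), Add(12, Mul(Rational(1, 2), Mul(Rational(1, 6), Pow(6, -1), Add(-3, 6))))) = Mul(Add(34, -595), Add(12, Mul(Rational(1, 2), Mul(Rational(1, 6), Rational(1, 6), 3)))) = Mul(-561, Add(12, Mul(Rational(1, 2), Rational(1, 12)))) = Mul(-561, Add(12, Rational(1, 24))) = Mul(-561, Rational(289, 24)) = Rational(-54043, 8)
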